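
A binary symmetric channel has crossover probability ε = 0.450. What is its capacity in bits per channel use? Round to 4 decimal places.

0.0072 bits

Binary symmetric channel: C = 1 − h₂(ε) where h₂ is the binary entropy function.
h₂(0.450) = −0.450·log₂0.450 − 0.550·log₂0.550 = 0.9928.
C = 1 − 0.9928 = 0.0072 bits per channel use.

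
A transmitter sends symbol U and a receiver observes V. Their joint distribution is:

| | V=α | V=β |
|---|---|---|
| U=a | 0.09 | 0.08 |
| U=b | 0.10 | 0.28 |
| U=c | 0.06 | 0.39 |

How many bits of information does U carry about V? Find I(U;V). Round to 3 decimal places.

0.071 bits

Marginals: p(U) = (0.1700, 0.3800, 0.4500), p(V) = (0.2500, 0.7500).
I(U;V) = Σ p(x,y)·log₂[p(x,y)/(p(x)p(y))].
  (a,α): 0.09·log₂(2.1176) = 0.0974
  (a,β): 0.08·log₂(0.6275) = -0.0538
  (b,α): 0.10·log₂(1.0526) = 0.0074
  (b,β): 0.28·log₂(0.9825) = -0.0071
  (c,α): 0.06·log₂(0.5333) = -0.0544
  (c,β): 0.39·log₂(1.1556) = 0.0813
Sum = 0.071 bits.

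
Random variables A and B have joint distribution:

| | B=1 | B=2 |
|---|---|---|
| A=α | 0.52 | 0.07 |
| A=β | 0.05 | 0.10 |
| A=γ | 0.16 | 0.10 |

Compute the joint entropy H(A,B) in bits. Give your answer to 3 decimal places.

2.063 bits

H(A,B) = −Σ p(x,y)·log₂ p(x,y) over all 6 cells.
  cell (α,1): −0.52·log₂0.52 = 0.4906
  cell (α,2): −0.07·log₂0.07 = 0.2686
  cell (β,1): −0.05·log₂0.05 = 0.2161
  cell (β,2): −0.10·log₂0.10 = 0.3322
  cell (γ,1): −0.16·log₂0.16 = 0.4230
  cell (γ,2): −0.10·log₂0.10 = 0.3322
Sum = 2.063 bits.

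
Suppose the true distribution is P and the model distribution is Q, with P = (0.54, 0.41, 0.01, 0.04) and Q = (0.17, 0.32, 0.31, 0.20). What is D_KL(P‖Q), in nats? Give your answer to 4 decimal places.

0.6270 nats

D(P‖Q) = Σ p·ln(p/q).
  0.54·ln(0.54/0.17) = 0.62412
  0.41·ln(0.41/0.32) = 0.10161
  0.01·ln(0.01/0.31) = -0.03434
  0.04·ln(0.04/0.20) = -0.06438
D(P‖Q) = 0.6270 nats.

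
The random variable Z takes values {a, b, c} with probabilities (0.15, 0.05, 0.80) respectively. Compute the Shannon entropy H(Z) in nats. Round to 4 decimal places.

H(Z) = −Σ p·ln p.
  −(0.15)·ln(0.15) = 0.28457
  −(0.05)·ln(0.05) = 0.14979
  −(0.80)·ln(0.80) = 0.17851
Sum: 0.28457 + 0.14979 + 0.17851 = 0.6129 nats.

0.6129 nats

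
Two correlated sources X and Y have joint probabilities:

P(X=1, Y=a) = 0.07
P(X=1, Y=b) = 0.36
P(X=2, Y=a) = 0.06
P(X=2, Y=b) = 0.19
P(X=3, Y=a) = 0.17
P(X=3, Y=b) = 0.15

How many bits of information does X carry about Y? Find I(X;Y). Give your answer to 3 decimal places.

Marginals: p(X) = (0.4300, 0.2500, 0.3200), p(Y) = (0.3000, 0.7000).
I(X;Y) = H(X) + H(Y) − H(X,Y).
H(X) = 1.5496, H(Y) = 0.8813, H(X,Y) = 2.3431.
I(X;Y) = 1.5496 + 0.8813 − 2.3431 = 0.088 bits.

0.088 bits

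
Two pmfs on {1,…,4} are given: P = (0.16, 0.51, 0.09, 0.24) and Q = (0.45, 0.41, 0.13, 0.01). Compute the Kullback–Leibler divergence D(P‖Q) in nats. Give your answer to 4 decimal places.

D(P‖Q) = Σ p·ln(p/q).
  0.16·ln(0.16/0.45) = -0.16545
  0.51·ln(0.51/0.41) = 0.11131
  0.09·ln(0.09/0.13) = -0.03310
  0.24·ln(0.24/0.01) = 0.76273
D(P‖Q) = 0.6755 nats.

0.6755 nats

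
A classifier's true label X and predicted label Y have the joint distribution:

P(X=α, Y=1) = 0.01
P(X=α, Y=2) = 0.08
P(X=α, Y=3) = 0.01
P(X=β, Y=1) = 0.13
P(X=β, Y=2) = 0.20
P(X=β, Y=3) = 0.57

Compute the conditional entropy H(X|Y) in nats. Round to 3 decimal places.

Marginals: p(X) = (0.1000, 0.9000), p(Y) = (0.1400, 0.2800, 0.5800).
H(X|Y) = Σ p(Y) · H(X|Y=·).
  Y=1: p=0.1400, H(X|Y=1) = 0.2573
  Y=2: p=0.2800, H(X|Y=2) = 0.5983
  Y=3: p=0.5800, H(X|Y=3) = 0.0871
Weighted sum = 0.254 nats.

0.254 nats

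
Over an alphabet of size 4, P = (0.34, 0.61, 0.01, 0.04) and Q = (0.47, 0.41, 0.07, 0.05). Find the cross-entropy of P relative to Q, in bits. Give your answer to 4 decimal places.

1.3662 bits

H(P,Q) = −Σ p·log₂ q.
  −0.34·log₂(0.47) = 0.37035
  −0.61·log₂(0.41) = 0.78465
  −0.01·log₂(0.07) = 0.03837
  −0.04·log₂(0.05) = 0.17288
H(P,Q) = 1.3662 bits.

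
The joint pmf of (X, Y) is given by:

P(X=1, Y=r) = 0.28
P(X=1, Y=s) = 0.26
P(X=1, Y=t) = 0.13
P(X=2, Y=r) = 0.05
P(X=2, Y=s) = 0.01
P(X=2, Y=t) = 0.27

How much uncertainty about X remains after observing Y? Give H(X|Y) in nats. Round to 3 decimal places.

0.435 nats

Marginals: p(X) = (0.6700, 0.3300), p(Y) = (0.3300, 0.2700, 0.4000).
H(X|Y) = Σ p(Y) · H(X|Y=·).
  Y=r: p=0.3300, H(X|Y=r) = 0.4253
  Y=s: p=0.2700, H(X|Y=s) = 0.1584
  Y=t: p=0.4000, H(X|Y=t) = 0.6306
Weighted sum = 0.435 nats.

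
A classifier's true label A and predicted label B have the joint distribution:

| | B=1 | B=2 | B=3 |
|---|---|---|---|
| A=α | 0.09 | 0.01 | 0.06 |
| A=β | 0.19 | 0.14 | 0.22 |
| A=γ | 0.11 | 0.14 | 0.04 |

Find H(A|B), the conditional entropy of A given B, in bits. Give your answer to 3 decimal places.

Chain rule: H(A|B) = H(A,B) − H(B).
Marginals: p(A) = (0.1600, 0.5500, 0.2900), p(B) = (0.3900, 0.2900, 0.3200).
H(A,B) = 2.8887 bits; H(B) = 1.5737 bits.
H(A|B) = 2.8887 − 1.5737 = 1.315 bits.

1.315 bits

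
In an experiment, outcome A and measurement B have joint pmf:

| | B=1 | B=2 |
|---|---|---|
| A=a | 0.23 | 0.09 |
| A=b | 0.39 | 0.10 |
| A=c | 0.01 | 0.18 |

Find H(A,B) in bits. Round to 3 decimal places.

2.174 bits

H(A,B) = −Σ p(x,y)·log₂ p(x,y) over all 6 cells.
  cell (a,1): −0.23·log₂0.23 = 0.4877
  cell (a,2): −0.09·log₂0.09 = 0.3127
  cell (b,1): −0.39·log₂0.39 = 0.5298
  cell (b,2): −0.10·log₂0.10 = 0.3322
  cell (c,1): −0.01·log₂0.01 = 0.0664
  cell (c,2): −0.18·log₂0.18 = 0.4453
Sum = 2.174 bits.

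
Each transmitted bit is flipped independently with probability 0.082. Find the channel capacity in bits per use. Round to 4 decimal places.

Binary symmetric channel: C = 1 − h₂(ε) where h₂ is the binary entropy function.
h₂(0.082) = −0.082·log₂0.082 − 0.918·log₂0.918 = 0.4092.
C = 1 − 0.4092 = 0.5908 bits per channel use.

0.5908 bits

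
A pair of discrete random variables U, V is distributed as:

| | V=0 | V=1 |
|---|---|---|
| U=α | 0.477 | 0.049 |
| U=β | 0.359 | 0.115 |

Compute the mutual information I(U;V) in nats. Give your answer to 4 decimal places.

0.0207 nats

Marginals: p(U) = (0.5260, 0.4740), p(V) = (0.8360, 0.1640).
I(U;V) = Σ p(x,y)·ln[p(x,y)/(p(x)p(y))].
  (α,0): 0.477·ln(1.0847) = 0.03880
  (α,1): 0.049·ln(0.5680) = -0.02771
  (β,0): 0.359·ln(0.9060) = -0.03545
  (β,1): 0.115·ln(1.4794) = 0.04504
Sum = 0.0207 nats.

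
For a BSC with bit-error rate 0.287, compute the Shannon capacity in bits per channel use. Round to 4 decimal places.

0.1352 bits

Binary symmetric channel: C = 1 − h₂(ε) where h₂ is the binary entropy function.
h₂(0.287) = −0.287·log₂0.287 − 0.713·log₂0.713 = 0.8648.
C = 1 − 0.8648 = 0.1352 bits per channel use.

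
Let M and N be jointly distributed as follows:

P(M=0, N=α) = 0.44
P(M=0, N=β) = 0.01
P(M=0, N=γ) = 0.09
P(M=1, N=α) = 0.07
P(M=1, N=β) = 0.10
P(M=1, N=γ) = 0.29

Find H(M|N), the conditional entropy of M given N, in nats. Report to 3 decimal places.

0.446 nats

Chain rule: H(M|N) = H(M,N) − H(N).
Marginals: p(M) = (0.5400, 0.4600), p(N) = (0.5100, 0.1100, 0.3800).
H(M,N) = 1.3994 nats; H(N) = 0.9539 nats.
H(M|N) = 1.3994 − 0.9539 = 0.446 nats.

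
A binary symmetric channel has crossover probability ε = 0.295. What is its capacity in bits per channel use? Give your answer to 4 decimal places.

Binary symmetric channel: C = 1 − h₂(ε) where h₂ is the binary entropy function.
h₂(0.295) = −0.295·log₂0.295 − 0.705·log₂0.705 = 0.8751.
C = 1 − 0.8751 = 0.1249 bits per channel use.

0.1249 bits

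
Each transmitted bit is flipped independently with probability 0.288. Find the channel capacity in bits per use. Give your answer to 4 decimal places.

Binary symmetric channel: C = 1 − h₂(ε) where h₂ is the binary entropy function.
h₂(0.288) = −0.288·log₂0.288 − 0.712·log₂0.712 = 0.8661.
C = 1 − 0.8661 = 0.1339 bits per channel use.

0.1339 bits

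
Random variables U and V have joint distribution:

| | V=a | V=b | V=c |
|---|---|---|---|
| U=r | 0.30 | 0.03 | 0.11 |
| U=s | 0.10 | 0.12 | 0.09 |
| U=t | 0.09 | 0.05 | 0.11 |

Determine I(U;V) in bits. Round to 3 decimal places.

0.123 bits

Marginals: p(U) = (0.4400, 0.3100, 0.2500), p(V) = (0.4900, 0.2000, 0.3100).
I(U;V) = H(U) + H(V) − H(U,V).
H(U) = 1.5449, H(V) = 1.4925, H(U,V) = 2.9141.
I(U;V) = 1.5449 + 1.4925 − 2.9141 = 0.123 bits.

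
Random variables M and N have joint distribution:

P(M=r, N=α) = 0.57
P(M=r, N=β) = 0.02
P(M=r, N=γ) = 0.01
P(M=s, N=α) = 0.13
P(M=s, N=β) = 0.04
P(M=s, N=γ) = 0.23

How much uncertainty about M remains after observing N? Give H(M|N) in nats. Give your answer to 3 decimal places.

Chain rule: H(M|N) = H(M,N) − H(N).
Marginals: p(M) = (0.6000, 0.4000), p(N) = (0.7000, 0.0600, 0.2400).
H(M,N) = 1.1767 nats; H(N) = 0.7610 nats.
H(M|N) = 1.1767 − 0.7610 = 0.416 nats.

0.416 nats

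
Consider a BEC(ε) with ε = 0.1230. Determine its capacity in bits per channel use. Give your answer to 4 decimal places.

Binary erasure channel: capacity C = 1 − ε.
C = 1 − 0.1230 = 0.8770 bits per channel use.

0.8770 bits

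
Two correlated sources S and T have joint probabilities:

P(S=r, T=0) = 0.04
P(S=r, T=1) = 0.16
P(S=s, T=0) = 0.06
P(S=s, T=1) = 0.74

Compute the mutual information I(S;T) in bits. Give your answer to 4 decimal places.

Marginals: p(S) = (0.2000, 0.8000), p(T) = (0.1000, 0.9000).
I(S;T) = Σ p(x,y)·log₂[p(x,y)/(p(x)p(y))].
  (r,0): 0.04·log₂(2.0000) = 0.04000
  (r,1): 0.16·log₂(0.8889) = -0.02719
  (s,0): 0.06·log₂(0.7500) = -0.02490
  (s,1): 0.74·log₂(1.0278) = 0.02925
Sum = 0.0172 bits.

0.0172 bits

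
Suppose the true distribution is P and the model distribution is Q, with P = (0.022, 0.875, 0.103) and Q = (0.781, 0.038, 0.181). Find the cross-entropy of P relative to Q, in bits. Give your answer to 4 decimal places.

4.3900 bits

H(P,Q) = −Σ p·log₂ q.
  −0.022·log₂(0.781) = 0.00785
  −0.875·log₂(0.038) = 4.12812
  −0.103·log₂(0.181) = 0.25399
H(P,Q) = 4.3900 bits.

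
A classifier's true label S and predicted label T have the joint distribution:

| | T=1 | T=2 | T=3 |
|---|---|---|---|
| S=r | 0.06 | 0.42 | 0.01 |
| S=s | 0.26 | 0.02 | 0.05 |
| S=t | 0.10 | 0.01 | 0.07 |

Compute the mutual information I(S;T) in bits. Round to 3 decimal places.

Marginals: p(S) = (0.4900, 0.3300, 0.1800), p(T) = (0.4200, 0.4500, 0.1300).
I(S;T) = Σ p(x,y)·log₂[p(x,y)/(p(x)p(y))].
  (r,1): 0.06·log₂(0.2915) = -0.1067
  (r,2): 0.42·log₂(1.9048) = 0.3904
  (r,3): 0.01·log₂(0.1570) = -0.0267
  (s,1): 0.26·log₂(1.8759) = 0.2360
  (s,2): 0.02·log₂(0.1347) = -0.0578
  (s,3): 0.05·log₂(1.1655) = 0.0110
  (t,1): 0.10·log₂(1.3228) = 0.0404
  (t,2): 0.01·log₂(0.1235) = -0.0302
  (t,3): 0.07·log₂(2.9915) = 0.1107
Sum = 0.567 bits.

0.567 bits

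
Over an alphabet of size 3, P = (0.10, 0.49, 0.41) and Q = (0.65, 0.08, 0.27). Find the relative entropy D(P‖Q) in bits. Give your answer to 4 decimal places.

1.2583 bits

D(P‖Q) = Σ p·log₂(p/q).
  0.10·log₂(0.10/0.65) = -0.27004
  0.49·log₂(0.49/0.08) = 1.28121
  0.41·log₂(0.41/0.27) = 0.24709
D(P‖Q) = 1.2583 bits.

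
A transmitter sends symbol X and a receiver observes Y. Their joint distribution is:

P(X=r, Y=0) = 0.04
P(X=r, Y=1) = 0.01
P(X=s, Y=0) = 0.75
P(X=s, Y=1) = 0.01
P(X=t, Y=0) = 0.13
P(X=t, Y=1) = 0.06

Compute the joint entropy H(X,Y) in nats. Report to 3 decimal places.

H(X,Y) = −Σ p(x,y)·ln p(x,y) over all 6 cells.
  cell (r,0): −0.04·ln0.04 = 0.1288
  cell (r,1): −0.01·ln0.01 = 0.0461
  cell (s,0): −0.75·ln0.75 = 0.2158
  cell (s,1): −0.01·ln0.01 = 0.0461
  cell (t,0): −0.13·ln0.13 = 0.2652
  cell (t,1): −0.06·ln0.06 = 0.1688
Sum = 0.871 nats.

0.871 nats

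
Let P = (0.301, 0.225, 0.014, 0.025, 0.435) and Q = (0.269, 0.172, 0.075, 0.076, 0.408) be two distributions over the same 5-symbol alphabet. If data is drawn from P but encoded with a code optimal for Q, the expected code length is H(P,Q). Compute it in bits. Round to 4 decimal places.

H(P,Q) = −Σ p·log₂ q.
  −0.301·log₂(0.269) = 0.57019
  −0.225·log₂(0.172) = 0.57139
  −0.014·log₂(0.075) = 0.05232
  −0.025·log₂(0.076) = 0.09295
  −0.435·log₂(0.408) = 0.56261
H(P,Q) = 1.8495 bits.

1.8495 bits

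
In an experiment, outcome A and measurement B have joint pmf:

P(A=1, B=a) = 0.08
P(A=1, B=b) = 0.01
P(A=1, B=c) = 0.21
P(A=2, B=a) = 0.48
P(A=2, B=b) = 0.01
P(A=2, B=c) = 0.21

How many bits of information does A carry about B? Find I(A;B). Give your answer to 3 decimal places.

0.110 bits

Marginals: p(A) = (0.3000, 0.7000), p(B) = (0.5600, 0.0200, 0.4200).
I(A;B) = H(A) + H(B) − H(A,B).
H(A) = 0.8813, H(B) = 1.1070, H(A,B) = 1.8783.
I(A;B) = 0.8813 + 1.1070 − 1.8783 = 0.110 bits.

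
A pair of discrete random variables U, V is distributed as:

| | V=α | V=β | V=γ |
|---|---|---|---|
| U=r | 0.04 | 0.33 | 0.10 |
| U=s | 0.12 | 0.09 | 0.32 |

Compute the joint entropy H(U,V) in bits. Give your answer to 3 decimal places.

H(U,V) = −Σ p(x,y)·log₂ p(x,y) over all 6 cells.
  cell (r,α): −0.04·log₂0.04 = 0.1858
  cell (r,β): −0.33·log₂0.33 = 0.5278
  cell (r,γ): −0.10·log₂0.10 = 0.3322
  cell (s,α): −0.12·log₂0.12 = 0.3671
  cell (s,β): −0.09·log₂0.09 = 0.3127
  cell (s,γ): −0.32·log₂0.32 = 0.5260
Sum = 2.252 bits.

2.252 bits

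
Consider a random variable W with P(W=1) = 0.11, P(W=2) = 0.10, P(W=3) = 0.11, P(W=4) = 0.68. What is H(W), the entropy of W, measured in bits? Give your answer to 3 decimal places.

H(W) = −Σ p·log₂ p.
  −(0.11)·log₂(0.11) = 0.3503
  −(0.10)·log₂(0.10) = 0.3322
  −(0.11)·log₂(0.11) = 0.3503
  −(0.68)·log₂(0.68) = 0.3783
Sum: 0.3503 + 0.3322 + 0.3503 + 0.3783 = 1.411 bits.

1.411 bits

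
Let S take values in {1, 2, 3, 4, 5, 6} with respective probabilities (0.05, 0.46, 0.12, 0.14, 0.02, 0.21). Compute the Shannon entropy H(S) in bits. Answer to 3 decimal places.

2.081 bits

H(S) = −Σ p·log₂ p.
  −(0.05)·log₂(0.05) = 0.2161
  −(0.46)·log₂(0.46) = 0.5153
  −(0.12)·log₂(0.12) = 0.3671
  −(0.14)·log₂(0.14) = 0.3971
  −(0.02)·log₂(0.02) = 0.1129
  −(0.21)·log₂(0.21) = 0.4728
Sum: 0.2161 + 0.5153 + 0.3671 + 0.3971 + 0.1129 + 0.4728 = 2.081 bits.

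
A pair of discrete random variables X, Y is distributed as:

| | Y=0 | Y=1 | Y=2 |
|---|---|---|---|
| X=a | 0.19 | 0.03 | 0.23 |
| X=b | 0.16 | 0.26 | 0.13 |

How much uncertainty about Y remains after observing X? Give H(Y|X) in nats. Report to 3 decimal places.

0.979 nats

Marginals: p(X) = (0.4500, 0.5500), p(Y) = (0.3500, 0.2900, 0.3600).
H(Y|X) = Σ p(X) · H(Y|X=·).
  X=a: p=0.4500, H(Y|X=a) = 0.8876
  X=b: p=0.5500, H(Y|X=b) = 1.0543
Weighted sum = 0.979 nats.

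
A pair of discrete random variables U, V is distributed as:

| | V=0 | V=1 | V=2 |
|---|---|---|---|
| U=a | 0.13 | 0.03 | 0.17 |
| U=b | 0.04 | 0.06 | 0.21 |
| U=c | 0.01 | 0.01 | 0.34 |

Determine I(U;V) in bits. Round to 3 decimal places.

Marginals: p(U) = (0.3300, 0.3100, 0.3600), p(V) = (0.1800, 0.1000, 0.7200).
I(U;V) = H(U) + H(V) − H(U,V).
H(U) = 1.5822, H(V) = 1.1187, H(U,V) = 2.5332.
I(U;V) = 1.5822 + 1.1187 − 2.5332 = 0.168 bits.

0.168 bits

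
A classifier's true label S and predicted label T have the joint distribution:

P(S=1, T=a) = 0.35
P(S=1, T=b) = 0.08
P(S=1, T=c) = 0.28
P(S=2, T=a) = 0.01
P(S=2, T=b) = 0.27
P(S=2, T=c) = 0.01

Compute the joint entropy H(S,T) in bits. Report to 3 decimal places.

H(S,T) = −Σ p(x,y)·log₂ p(x,y) over all 6 cells.
  cell (1,a): −0.35·log₂0.35 = 0.5301
  cell (1,b): −0.08·log₂0.08 = 0.2915
  cell (1,c): −0.28·log₂0.28 = 0.5142
  cell (2,a): −0.01·log₂0.01 = 0.0664
  cell (2,b): −0.27·log₂0.27 = 0.5100
  cell (2,c): −0.01·log₂0.01 = 0.0664
Sum = 1.979 bits.

1.979 bits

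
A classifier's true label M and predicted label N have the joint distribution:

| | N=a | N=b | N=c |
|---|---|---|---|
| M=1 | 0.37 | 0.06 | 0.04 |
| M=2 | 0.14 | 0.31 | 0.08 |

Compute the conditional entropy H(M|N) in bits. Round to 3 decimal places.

Chain rule: H(M|N) = H(M,N) − H(N).
Marginals: p(M) = (0.4700, 0.5300), p(N) = (0.5100, 0.3700, 0.1200).
H(M,N) = 2.1724 bits; H(N) = 1.3932 bits.
H(M|N) = 2.1724 − 1.3932 = 0.779 bits.

0.779 bits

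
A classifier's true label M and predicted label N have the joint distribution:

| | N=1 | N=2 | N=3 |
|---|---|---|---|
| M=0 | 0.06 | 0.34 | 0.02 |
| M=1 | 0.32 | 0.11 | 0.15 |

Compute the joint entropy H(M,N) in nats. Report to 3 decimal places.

H(M,N) = −Σ p(x,y)·ln p(x,y) over all 6 cells.
  cell (0,1): −0.06·ln0.06 = 0.1688
  cell (0,2): −0.34·ln0.34 = 0.3668
  cell (0,3): −0.02·ln0.02 = 0.0782
  cell (1,1): −0.32·ln0.32 = 0.3646
  cell (1,2): −0.11·ln0.11 = 0.2428
  cell (1,3): −0.15·ln0.15 = 0.2846
Sum = 1.506 nats.

1.506 nats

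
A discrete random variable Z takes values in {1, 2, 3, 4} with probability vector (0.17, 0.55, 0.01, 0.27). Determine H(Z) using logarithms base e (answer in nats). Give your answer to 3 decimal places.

H(Z) = −Σ p·ln p.
  −(0.17)·ln(0.17) = 0.3012
  −(0.55)·ln(0.55) = 0.3288
  −(0.01)·ln(0.01) = 0.0461
  −(0.27)·ln(0.27) = 0.3535
Sum: 0.3012 + 0.3288 + 0.0461 + 0.3535 = 1.030 nats.

1.030 nats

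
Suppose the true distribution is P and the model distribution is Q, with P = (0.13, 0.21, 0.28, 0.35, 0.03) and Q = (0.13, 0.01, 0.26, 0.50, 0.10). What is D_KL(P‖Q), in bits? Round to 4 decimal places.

D(P‖Q) = Σ p·log₂(p/q).
  0.13·log₂(0.13/0.13) = 0.00000
  0.21·log₂(0.21/0.01) = 0.92239
  0.28·log₂(0.28/0.26) = 0.02994
  0.35·log₂(0.35/0.50) = -0.18010
  0.03·log₂(0.03/0.10) = -0.05211
D(P‖Q) = 0.7201 bits.

0.7201 bits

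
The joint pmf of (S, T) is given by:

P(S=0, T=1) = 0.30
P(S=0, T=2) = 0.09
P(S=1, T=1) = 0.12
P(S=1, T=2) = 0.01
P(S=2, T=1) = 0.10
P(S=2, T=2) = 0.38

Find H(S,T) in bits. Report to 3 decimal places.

H(S,T) = −Σ p(x,y)·log₂ p(x,y) over all 6 cells.
  cell (0,1): −0.30·log₂0.30 = 0.5211
  cell (0,2): −0.09·log₂0.09 = 0.3127
  cell (1,1): −0.12·log₂0.12 = 0.3671
  cell (1,2): −0.01·log₂0.01 = 0.0664
  cell (2,1): −0.10·log₂0.10 = 0.3322
  cell (2,2): −0.38·log₂0.38 = 0.5305
Sum = 2.130 bits.

2.130 bits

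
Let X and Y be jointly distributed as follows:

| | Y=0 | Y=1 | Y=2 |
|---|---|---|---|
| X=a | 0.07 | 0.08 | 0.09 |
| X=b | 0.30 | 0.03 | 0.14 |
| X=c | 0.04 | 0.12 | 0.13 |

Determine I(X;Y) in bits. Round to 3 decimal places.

0.192 bits

Marginals: p(X) = (0.2400, 0.4700, 0.2900), p(Y) = (0.4100, 0.2300, 0.3600).
I(X;Y) = H(X) + H(Y) − H(X,Y).
H(X) = 1.5240, H(Y) = 1.5457, H(X,Y) = 2.8781.
I(X;Y) = 1.5240 + 1.5457 − 2.8781 = 0.192 bits.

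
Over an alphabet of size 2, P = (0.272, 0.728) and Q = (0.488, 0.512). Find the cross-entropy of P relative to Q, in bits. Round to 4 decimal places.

H(P,Q) = −Σ p·log₂ q.
  −0.272·log₂(0.488) = 0.28153
  −0.728·log₂(0.512) = 0.70309
H(P,Q) = 0.9846 bits.

0.9846 bits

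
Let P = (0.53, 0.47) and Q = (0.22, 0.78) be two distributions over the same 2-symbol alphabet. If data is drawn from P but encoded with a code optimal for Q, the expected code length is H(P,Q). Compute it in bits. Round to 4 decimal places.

H(P,Q) = −Σ p·log₂ q.
  −0.53·log₂(0.22) = 1.15775
  −0.47·log₂(0.78) = 0.16847
H(P,Q) = 1.3262 bits.

1.3262 bits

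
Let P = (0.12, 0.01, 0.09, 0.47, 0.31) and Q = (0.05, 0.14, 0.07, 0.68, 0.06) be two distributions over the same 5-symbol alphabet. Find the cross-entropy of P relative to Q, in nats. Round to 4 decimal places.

1.6719 nats

H(P,Q) = −Σ p·ln q.
  −0.12·ln(0.05) = 0.35949
  −0.01·ln(0.14) = 0.01966
  −0.09·ln(0.07) = 0.23933
  −0.47·ln(0.68) = 0.18126
  −0.31·ln(0.06) = 0.87216
H(P,Q) = 1.6719 nats.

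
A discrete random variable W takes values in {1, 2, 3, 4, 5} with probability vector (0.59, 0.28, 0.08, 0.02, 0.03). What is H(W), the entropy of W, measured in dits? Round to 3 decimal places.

0.457 dits

H(W) = −Σ p·log₁₀ p.
  −(0.59)·log₁₀(0.59) = 0.1352
  −(0.28)·log₁₀(0.28) = 0.1548
  −(0.08)·log₁₀(0.08) = 0.0878
  −(0.02)·log₁₀(0.02) = 0.0340
  −(0.03)·log₁₀(0.03) = 0.0457
Sum: 0.1352 + 0.1548 + 0.0878 + 0.0340 + 0.0457 = 0.457 dits.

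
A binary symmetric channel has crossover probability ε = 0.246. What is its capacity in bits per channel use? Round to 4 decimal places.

0.1951 bits

Binary symmetric channel: C = 1 − h₂(ε) where h₂ is the binary entropy function.
h₂(0.246) = −0.246·log₂0.246 − 0.754·log₂0.754 = 0.8049.
C = 1 − 0.8049 = 0.1951 bits per channel use.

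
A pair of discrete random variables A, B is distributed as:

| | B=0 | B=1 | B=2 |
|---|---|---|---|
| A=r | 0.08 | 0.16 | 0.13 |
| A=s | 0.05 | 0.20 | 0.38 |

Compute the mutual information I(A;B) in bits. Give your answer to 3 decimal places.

Marginals: p(A) = (0.3700, 0.6300), p(B) = (0.1300, 0.3600, 0.5100).
I(A;B) = Σ p(x,y)·log₂[p(x,y)/(p(x)p(y))].
  (r,0): 0.08·log₂(1.6632) = 0.0587
  (r,1): 0.16·log₂(1.2012) = 0.0423
  (r,2): 0.13·log₂(0.6889) = -0.0699
  (s,0): 0.05·log₂(0.6105) = -0.0356
  (s,1): 0.20·log₂(0.8818) = -0.0363
  (s,2): 0.38·log₂(1.1827) = 0.0920
Sum = 0.051 bits.

0.051 bits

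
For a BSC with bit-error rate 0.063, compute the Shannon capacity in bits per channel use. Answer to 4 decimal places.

Binary symmetric channel: C = 1 − h₂(ε) where h₂ is the binary entropy function.
h₂(0.063) = −0.063·log₂0.063 − 0.937·log₂0.937 = 0.3392.
C = 1 − 0.3392 = 0.6608 bits per channel use.

0.6608 bits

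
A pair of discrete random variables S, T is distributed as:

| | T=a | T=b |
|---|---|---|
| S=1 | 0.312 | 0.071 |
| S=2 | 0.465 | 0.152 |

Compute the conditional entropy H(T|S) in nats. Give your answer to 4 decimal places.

Marginals: p(S) = (0.3830, 0.6170), p(T) = (0.7770, 0.2230).
H(T|S) = Σ p(S) · H(T|S=·).
  S=1: p=0.3830, H(T|S=1) = 0.4795
  S=2: p=0.6170, H(T|S=2) = 0.5583
Weighted sum = 0.5281 nats.

0.5281 nats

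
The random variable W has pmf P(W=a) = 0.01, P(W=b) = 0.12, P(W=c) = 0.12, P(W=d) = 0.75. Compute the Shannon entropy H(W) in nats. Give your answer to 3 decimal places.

0.771 nats

H(W) = −Σ p·ln p.
  −(0.01)·ln(0.01) = 0.0461
  −(0.12)·ln(0.12) = 0.2544
  −(0.12)·ln(0.12) = 0.2544
  −(0.75)·ln(0.75) = 0.2158
Sum: 0.0461 + 0.2544 + 0.2544 + 0.2158 = 0.771 nats.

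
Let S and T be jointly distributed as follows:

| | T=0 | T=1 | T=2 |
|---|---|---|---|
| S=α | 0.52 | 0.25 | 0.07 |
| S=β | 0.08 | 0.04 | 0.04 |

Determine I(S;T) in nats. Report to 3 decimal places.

Marginals: p(S) = (0.8400, 0.1600), p(T) = (0.6000, 0.2900, 0.1100).
I(S;T) = H(S) + H(T) − H(S,T).
H(S) = 0.4397, H(T) = 0.9083, H(S,T) = 1.3323.
I(S;T) = 0.4397 + 0.9083 − 1.3323 = 0.016 nats.

0.016 nats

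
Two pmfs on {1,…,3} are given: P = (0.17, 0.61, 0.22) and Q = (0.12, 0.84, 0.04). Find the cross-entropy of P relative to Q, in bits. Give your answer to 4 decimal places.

H(P,Q) = −Σ p·log₂ q.
  −0.17·log₂(0.12) = 0.52001
  −0.61·log₂(0.84) = 0.15344
  −0.22·log₂(0.04) = 1.02165
H(P,Q) = 1.6951 bits.

1.6951 bits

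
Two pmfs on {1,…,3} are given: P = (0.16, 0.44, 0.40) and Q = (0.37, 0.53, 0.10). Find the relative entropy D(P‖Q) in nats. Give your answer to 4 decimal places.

0.3385 nats

D(P‖Q) = Σ p·ln(p/q).
  0.16·ln(0.16/0.37) = -0.13413
  0.44·ln(0.44/0.53) = -0.08189
  0.40·ln(0.40/0.10) = 0.55452
D(P‖Q) = 0.3385 nats.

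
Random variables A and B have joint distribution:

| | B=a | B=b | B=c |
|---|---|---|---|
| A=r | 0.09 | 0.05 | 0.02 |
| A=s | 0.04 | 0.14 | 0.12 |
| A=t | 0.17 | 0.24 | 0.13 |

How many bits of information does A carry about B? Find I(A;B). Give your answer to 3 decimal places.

0.076 bits

Marginals: p(A) = (0.1600, 0.3000, 0.5400), p(B) = (0.3000, 0.4300, 0.2700).
I(A;B) = H(A) + H(B) − H(A,B).
H(A) = 1.4241, H(B) = 1.5547, H(A,B) = 2.9029.
I(A;B) = 1.4241 + 1.5547 − 2.9029 = 0.076 bits.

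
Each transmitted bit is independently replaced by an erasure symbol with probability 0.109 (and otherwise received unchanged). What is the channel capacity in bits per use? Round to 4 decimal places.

Binary erasure channel: capacity C = 1 − ε.
C = 1 − 0.109 = 0.8910 bits per channel use.

0.8910 bits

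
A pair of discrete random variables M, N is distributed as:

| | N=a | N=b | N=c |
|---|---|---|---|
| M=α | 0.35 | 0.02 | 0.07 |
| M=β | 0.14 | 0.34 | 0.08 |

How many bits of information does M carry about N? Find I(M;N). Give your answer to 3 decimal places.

0.306 bits

Marginals: p(M) = (0.4400, 0.5600), p(N) = (0.4900, 0.3600, 0.1500).
I(M;N) = H(M) + H(N) − H(M,N).
H(M) = 0.9896, H(N) = 1.4454, H(M,N) = 2.1293.
I(M;N) = 0.9896 + 1.4454 − 2.1293 = 0.306 bits.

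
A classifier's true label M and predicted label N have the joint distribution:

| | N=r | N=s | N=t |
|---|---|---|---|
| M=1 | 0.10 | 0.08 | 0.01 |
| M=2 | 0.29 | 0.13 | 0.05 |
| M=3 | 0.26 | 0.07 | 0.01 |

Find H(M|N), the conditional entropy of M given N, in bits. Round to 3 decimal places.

Marginals: p(M) = (0.1900, 0.4700, 0.3400), p(N) = (0.6500, 0.2800, 0.0700).
H(M|N) = Σ p(N) · H(M|N=·).
  N=r: p=0.6500, H(M|N=r) = 1.4637
  N=s: p=0.2800, H(M|N=s) = 1.5303
  N=t: p=0.0700, H(M|N=t) = 1.1488
Weighted sum = 1.460 bits.

1.460 bits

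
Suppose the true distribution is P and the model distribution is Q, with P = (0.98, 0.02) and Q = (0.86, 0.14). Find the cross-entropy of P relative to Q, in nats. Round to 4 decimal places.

0.1871 nats

H(P,Q) = −Σ p·ln q.
  −0.98·ln(0.86) = 0.14781
  −0.02·ln(0.14) = 0.03932
H(P,Q) = 0.1871 nats.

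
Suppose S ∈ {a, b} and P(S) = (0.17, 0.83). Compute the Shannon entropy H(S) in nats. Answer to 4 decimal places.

0.4559 nats

H(S) = −Σ p·ln p.
  −(0.17)·ln(0.17) = 0.30123
  −(0.83)·ln(0.83) = 0.15465
Sum: 0.30123 + 0.15465 = 0.4559 nats.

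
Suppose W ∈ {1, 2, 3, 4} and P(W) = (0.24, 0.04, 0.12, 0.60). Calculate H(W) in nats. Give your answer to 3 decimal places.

1.032 nats

H(W) = −Σ p·ln p.
  −(0.24)·ln(0.24) = 0.3425
  −(0.04)·ln(0.04) = 0.1288
  −(0.12)·ln(0.12) = 0.2544
  −(0.60)·ln(0.60) = 0.3065
Sum: 0.3425 + 0.1288 + 0.2544 + 0.3065 = 1.032 nats.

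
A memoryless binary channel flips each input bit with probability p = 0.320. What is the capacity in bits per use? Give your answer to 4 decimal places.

0.0956 bits

Binary symmetric channel: C = 1 − h₂(ε) where h₂ is the binary entropy function.
h₂(0.320) = −0.320·log₂0.320 − 0.680·log₂0.680 = 0.9044.
C = 1 − 0.9044 = 0.0956 bits per channel use.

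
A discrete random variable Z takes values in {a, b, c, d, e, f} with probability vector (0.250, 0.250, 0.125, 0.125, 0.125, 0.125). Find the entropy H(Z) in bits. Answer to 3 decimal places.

2.500 bits

H(Z) = −Σ p·log₂ p.
  −(0.250)·log₂(0.250) = 0.5000
  −(0.250)·log₂(0.250) = 0.5000
  −(0.125)·log₂(0.125) = 0.3750
  −(0.125)·log₂(0.125) = 0.3750
  −(0.125)·log₂(0.125) = 0.3750
  −(0.125)·log₂(0.125) = 0.3750
Sum: 0.5000 + 0.5000 + 0.3750 + 0.3750 + 0.3750 + 0.3750 = 2.500 bits.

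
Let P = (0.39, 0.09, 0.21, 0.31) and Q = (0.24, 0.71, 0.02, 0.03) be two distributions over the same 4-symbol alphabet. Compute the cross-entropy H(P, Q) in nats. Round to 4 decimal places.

2.4960 nats

H(P,Q) = −Σ p·ln q.
  −0.39·ln(0.24) = 0.55658
  −0.09·ln(0.71) = 0.03082
  −0.21·ln(0.02) = 0.82152
  −0.31·ln(0.03) = 1.08703
H(P,Q) = 2.4960 nats.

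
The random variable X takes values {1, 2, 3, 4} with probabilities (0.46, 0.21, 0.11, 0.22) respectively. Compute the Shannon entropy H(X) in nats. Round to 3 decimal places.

1.261 nats

H(X) = −Σ p·ln p.
  −(0.46)·ln(0.46) = 0.3572
  −(0.21)·ln(0.21) = 0.3277
  −(0.11)·ln(0.11) = 0.2428
  −(0.22)·ln(0.22) = 0.3331
Sum: 0.3572 + 0.3277 + 0.2428 + 0.3331 = 1.261 nats.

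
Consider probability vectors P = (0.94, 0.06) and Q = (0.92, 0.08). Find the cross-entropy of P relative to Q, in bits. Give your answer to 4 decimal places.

H(P,Q) = −Σ p·log₂ q.
  −0.94·log₂(0.92) = 0.11308
  −0.06·log₂(0.08) = 0.21863
H(P,Q) = 0.3317 bits.

0.3317 bits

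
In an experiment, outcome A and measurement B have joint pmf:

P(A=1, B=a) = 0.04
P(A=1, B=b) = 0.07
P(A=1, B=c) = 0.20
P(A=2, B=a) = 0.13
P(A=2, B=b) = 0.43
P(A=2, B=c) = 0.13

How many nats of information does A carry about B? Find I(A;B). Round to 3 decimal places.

Marginals: p(A) = (0.3100, 0.6900), p(B) = (0.1700, 0.5000, 0.3300).
I(A;B) = H(A) + H(B) − H(A,B).
H(A) = 0.6191, H(B) = 1.0137, H(A,B) = 1.5302.
I(A;B) = 0.6191 + 1.0137 − 1.5302 = 0.103 nats.

0.103 nats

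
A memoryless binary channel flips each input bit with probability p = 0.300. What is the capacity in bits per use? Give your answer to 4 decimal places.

Binary symmetric channel: C = 1 − h₂(ε) where h₂ is the binary entropy function.
h₂(0.300) = −0.300·log₂0.300 − 0.700·log₂0.700 = 0.8813.
C = 1 − 0.8813 = 0.1187 bits per channel use.

0.1187 bits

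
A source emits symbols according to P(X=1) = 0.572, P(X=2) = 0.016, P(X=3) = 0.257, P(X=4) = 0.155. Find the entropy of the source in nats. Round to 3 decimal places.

1.024 nats

H(X) = −Σ p·ln p.
  −(0.572)·ln(0.572) = 0.3195
  −(0.016)·ln(0.016) = 0.0662
  −(0.257)·ln(0.257) = 0.3492
  −(0.155)·ln(0.155) = 0.2890
Sum: 0.3195 + 0.0662 + 0.3492 + 0.2890 = 1.024 nats.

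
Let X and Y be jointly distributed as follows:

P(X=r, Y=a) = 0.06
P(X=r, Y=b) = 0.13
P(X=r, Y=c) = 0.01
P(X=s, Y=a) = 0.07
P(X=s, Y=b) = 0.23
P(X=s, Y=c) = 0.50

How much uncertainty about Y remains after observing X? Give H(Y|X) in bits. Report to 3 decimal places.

Marginals: p(X) = (0.2000, 0.8000), p(Y) = (0.1300, 0.3600, 0.5100).
H(Y|X) = Σ p(X) · H(Y|X=·).
  X=r: p=0.2000, H(Y|X=r) = 1.1412
  X=s: p=0.8000, H(Y|X=s) = 1.2484
Weighted sum = 1.227 bits.

1.227 bits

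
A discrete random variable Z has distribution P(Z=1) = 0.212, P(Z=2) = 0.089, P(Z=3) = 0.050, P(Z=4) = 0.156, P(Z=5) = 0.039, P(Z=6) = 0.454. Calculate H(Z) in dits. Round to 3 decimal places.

H(Z) = −Σ p·log₁₀ p.
  −(0.212)·log₁₀(0.212) = 0.1428
  −(0.089)·log₁₀(0.089) = 0.0935
  −(0.050)·log₁₀(0.050) = 0.0651
  −(0.156)·log₁₀(0.156) = 0.1259
  −(0.039)·log₁₀(0.039) = 0.0549
  −(0.454)·log₁₀(0.454) = 0.1557
Sum: 0.1428 + 0.0935 + 0.0651 + 0.1259 + 0.0549 + 0.1557 = 0.638 dits.

0.638 dits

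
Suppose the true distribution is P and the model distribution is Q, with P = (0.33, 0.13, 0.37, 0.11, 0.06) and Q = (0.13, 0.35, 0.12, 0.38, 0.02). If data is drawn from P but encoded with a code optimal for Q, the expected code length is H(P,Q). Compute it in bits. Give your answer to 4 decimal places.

2.7922 bits

H(P,Q) = −Σ p·log₂ q.
  −0.33·log₂(0.13) = 0.97133
  −0.13·log₂(0.35) = 0.19689
  −0.37·log₂(0.12) = 1.13179
  −0.11·log₂(0.38) = 0.15355
  −0.06·log₂(0.02) = 0.33863
H(P,Q) = 2.7922 bits.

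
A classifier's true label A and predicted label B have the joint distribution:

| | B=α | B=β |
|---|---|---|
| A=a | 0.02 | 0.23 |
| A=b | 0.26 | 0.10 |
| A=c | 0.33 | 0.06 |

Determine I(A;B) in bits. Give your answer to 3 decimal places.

0.316 bits

Marginals: p(A) = (0.2500, 0.3600, 0.3900), p(B) = (0.6100, 0.3900).
I(A;B) = Σ p(x,y)·log₂[p(x,y)/(p(x)p(y))].
  (a,α): 0.02·log₂(0.1311) = -0.0586
  (a,β): 0.23·log₂(2.3590) = 0.2848
  (b,α): 0.26·log₂(1.1840) = 0.0633
  (b,β): 0.10·log₂(0.7123) = -0.0490
  (c,α): 0.33·log₂(1.3871) = 0.1558
  (c,β): 0.06·log₂(0.3945) = -0.0805
Sum = 0.316 bits.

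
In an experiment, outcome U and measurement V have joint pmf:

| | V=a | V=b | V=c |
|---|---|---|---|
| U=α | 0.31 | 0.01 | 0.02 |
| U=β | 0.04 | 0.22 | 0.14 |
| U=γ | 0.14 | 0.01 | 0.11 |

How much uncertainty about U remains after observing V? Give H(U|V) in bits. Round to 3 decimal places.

Marginals: p(U) = (0.3400, 0.4000, 0.2600), p(V) = (0.4900, 0.2400, 0.2700).
H(U|V) = Σ p(V) · H(U|V=·).
  V=a: p=0.4900, H(U|V=a) = 1.2293
  V=b: p=0.2400, H(U|V=b) = 0.4972
  V=c: p=0.2700, H(U|V=c) = 1.2972
Weighted sum = 1.072 bits.

1.072 bits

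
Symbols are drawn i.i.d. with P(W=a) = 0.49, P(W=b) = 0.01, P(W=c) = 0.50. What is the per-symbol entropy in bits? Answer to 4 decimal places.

H(W) = −Σ p·log₂ p.
  −(0.49)·log₂(0.49) = 0.50428
  −(0.01)·log₂(0.01) = 0.06644
  −(0.50)·log₂(0.50) = 0.50000
Sum: 0.50428 + 0.06644 + 0.50000 = 1.0707 bits.

1.0707 bits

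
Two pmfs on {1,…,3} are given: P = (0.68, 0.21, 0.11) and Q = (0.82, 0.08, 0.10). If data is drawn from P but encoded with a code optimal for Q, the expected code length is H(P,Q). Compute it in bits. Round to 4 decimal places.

H(P,Q) = −Σ p·log₂ q.
  −0.68·log₂(0.82) = 0.19469
  −0.21·log₂(0.08) = 0.76521
  −0.11·log₂(0.10) = 0.36541
H(P,Q) = 1.3253 bits.

1.3253 bits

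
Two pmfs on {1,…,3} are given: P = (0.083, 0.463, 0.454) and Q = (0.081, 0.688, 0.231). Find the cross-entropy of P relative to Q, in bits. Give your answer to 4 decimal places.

1.5105 bits

H(P,Q) = −Σ p·log₂ q.
  −0.083·log₂(0.081) = 0.30095
  −0.463·log₂(0.688) = 0.24980
  −0.454·log₂(0.231) = 0.95977
H(P,Q) = 1.5105 bits.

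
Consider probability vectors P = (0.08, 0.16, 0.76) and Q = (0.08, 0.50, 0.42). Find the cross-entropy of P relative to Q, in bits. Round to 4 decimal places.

H(P,Q) = −Σ p·log₂ q.
  −0.08·log₂(0.08) = 0.29151
  −0.16·log₂(0.50) = 0.16000
  −0.76·log₂(0.42) = 0.95117
H(P,Q) = 1.4027 bits.

1.4027 bits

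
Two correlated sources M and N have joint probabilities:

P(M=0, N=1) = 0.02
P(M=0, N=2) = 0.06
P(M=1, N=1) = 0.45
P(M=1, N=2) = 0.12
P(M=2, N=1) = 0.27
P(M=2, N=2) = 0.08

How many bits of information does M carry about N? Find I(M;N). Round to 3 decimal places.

0.067 bits

Marginals: p(M) = (0.0800, 0.5700, 0.3500), p(N) = (0.7400, 0.2600).
I(M;N) = H(M) + H(N) − H(M,N).
H(M) = 1.2839, H(N) = 0.8267, H(M,N) = 2.0434.
I(M;N) = 1.2839 + 0.8267 − 2.0434 = 0.067 bits.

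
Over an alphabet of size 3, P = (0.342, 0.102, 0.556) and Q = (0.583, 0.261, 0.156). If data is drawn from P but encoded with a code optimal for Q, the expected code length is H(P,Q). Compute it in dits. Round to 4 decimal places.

H(P,Q) = −Σ p·log₁₀ q.
  −0.342·log₁₀(0.583) = 0.08014
  −0.102·log₁₀(0.261) = 0.05950
  −0.556·log₁₀(0.156) = 0.44862
H(P,Q) = 0.5883 dits.

0.5883 dits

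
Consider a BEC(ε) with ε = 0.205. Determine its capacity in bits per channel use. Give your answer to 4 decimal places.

Binary erasure channel: capacity C = 1 − ε.
C = 1 − 0.205 = 0.7950 bits per channel use.

0.7950 bits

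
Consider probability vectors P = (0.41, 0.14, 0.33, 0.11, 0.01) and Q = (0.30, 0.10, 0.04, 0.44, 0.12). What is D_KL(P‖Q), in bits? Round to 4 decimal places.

D(P‖Q) = Σ p·log₂(p/q).
  0.41·log₂(0.41/0.30) = 0.18477
  0.14·log₂(0.14/0.10) = 0.06796
  0.33·log₂(0.33/0.04) = 1.00465
  0.11·log₂(0.11/0.44) = -0.22000
  0.01·log₂(0.01/0.12) = -0.03585
D(P‖Q) = 1.0015 bits.

1.0015 bits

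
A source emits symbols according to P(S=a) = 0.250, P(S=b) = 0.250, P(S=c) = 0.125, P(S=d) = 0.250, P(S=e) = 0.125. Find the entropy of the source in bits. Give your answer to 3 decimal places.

2.250 bits

H(S) = −Σ p·log₂ p.
  −(0.250)·log₂(0.250) = 0.5000
  −(0.250)·log₂(0.250) = 0.5000
  −(0.125)·log₂(0.125) = 0.3750
  −(0.250)·log₂(0.250) = 0.5000
  −(0.125)·log₂(0.125) = 0.3750
Sum: 0.5000 + 0.5000 + 0.3750 + 0.5000 + 0.3750 = 2.250 bits.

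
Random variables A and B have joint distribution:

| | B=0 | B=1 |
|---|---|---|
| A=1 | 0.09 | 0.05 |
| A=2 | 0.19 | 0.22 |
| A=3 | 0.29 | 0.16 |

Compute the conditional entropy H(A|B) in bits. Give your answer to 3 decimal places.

1.420 bits

Chain rule: H(A|B) = H(A,B) − H(B).
Marginals: p(A) = (0.1400, 0.4100, 0.4500), p(B) = (0.5700, 0.4300).
H(A,B) = 2.4055 bits; H(B) = 0.9858 bits.
H(A|B) = 2.4055 − 0.9858 = 1.420 bits.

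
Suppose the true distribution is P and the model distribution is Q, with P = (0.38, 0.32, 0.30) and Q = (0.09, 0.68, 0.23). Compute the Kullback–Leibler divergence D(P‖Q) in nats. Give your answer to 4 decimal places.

D(P‖Q) = Σ p·ln(p/q).
  0.38·ln(0.38/0.09) = 0.54734
  0.32·ln(0.32/0.68) = -0.24121
  0.30·ln(0.30/0.23) = 0.07971
D(P‖Q) = 0.3858 nats.

0.3858 nats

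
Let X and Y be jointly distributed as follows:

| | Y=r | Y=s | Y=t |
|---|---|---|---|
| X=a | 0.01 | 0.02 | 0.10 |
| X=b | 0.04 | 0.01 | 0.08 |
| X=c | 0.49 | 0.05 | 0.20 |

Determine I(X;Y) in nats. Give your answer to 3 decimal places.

Marginals: p(X) = (0.1300, 0.1300, 0.7400), p(Y) = (0.5400, 0.0800, 0.3800).
I(X;Y) = H(X) + H(Y) − H(X,Y).
H(X) = 0.7533, H(Y) = 0.9025, H(X,Y) = 1.5526.
I(X;Y) = 0.7533 + 0.9025 − 1.5526 = 0.103 nats.

0.103 nats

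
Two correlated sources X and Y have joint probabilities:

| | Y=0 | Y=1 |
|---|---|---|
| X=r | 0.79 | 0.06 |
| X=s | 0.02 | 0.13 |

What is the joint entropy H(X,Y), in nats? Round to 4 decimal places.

H(X,Y) = −Σ p(x,y)·ln p(x,y) over all 4 cells.
  cell (r,0): −0.79·ln0.79 = 0.18622
  cell (r,1): −0.06·ln0.06 = 0.16880
  cell (s,0): −0.02·ln0.02 = 0.07824
  cell (s,1): −0.13·ln0.13 = 0.26523
Sum = 0.6985 nats.

0.6985 nats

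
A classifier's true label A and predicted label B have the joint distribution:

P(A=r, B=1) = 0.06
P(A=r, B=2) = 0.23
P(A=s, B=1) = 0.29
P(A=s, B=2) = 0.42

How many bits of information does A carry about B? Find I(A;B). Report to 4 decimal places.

0.0280 bits

Marginals: p(A) = (0.2900, 0.7100), p(B) = (0.3500, 0.6500).
I(A;B) = H(A) + H(B) − H(A,B).
H(A) = 0.8687, H(B) = 0.9341, H(A,B) = 1.7748.
I(A;B) = 0.8687 + 0.9341 − 1.7748 = 0.0280 bits.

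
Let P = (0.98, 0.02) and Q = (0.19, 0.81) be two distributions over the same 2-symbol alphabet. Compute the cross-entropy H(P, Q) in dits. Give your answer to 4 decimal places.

H(P,Q) = −Σ p·log₁₀ q.
  −0.98·log₁₀(0.19) = 0.70682
  −0.02·log₁₀(0.81) = 0.00183
H(P,Q) = 0.7087 dits.

0.7087 dits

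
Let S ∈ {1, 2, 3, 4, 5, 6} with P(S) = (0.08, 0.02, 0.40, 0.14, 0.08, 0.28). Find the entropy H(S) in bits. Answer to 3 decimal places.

2.136 bits

H(S) = −Σ p·log₂ p.
  −(0.08)·log₂(0.08) = 0.2915
  −(0.02)·log₂(0.02) = 0.1129
  −(0.40)·log₂(0.40) = 0.5288
  −(0.14)·log₂(0.14) = 0.3971
  −(0.08)·log₂(0.08) = 0.2915
  −(0.28)·log₂(0.28) = 0.5142
Sum: 0.2915 + 0.1129 + 0.5288 + 0.3971 + 0.2915 + 0.5142 = 2.136 bits.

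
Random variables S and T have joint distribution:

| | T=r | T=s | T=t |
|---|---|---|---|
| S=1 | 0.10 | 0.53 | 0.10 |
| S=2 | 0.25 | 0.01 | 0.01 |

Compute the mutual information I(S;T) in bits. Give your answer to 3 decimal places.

Marginals: p(S) = (0.7300, 0.2700), p(T) = (0.3500, 0.5400, 0.1100).
I(S;T) = Σ p(x,y)·log₂[p(x,y)/(p(x)p(y))].
  (1,r): 0.10·log₂(0.3914) = -0.1353
  (1,s): 0.53·log₂(1.3445) = 0.2263
  (1,t): 0.10·log₂(1.2453) = 0.0317
  (2,r): 0.25·log₂(2.6455) = 0.3509
  (2,s): 0.01·log₂(0.0686) = -0.0387
  (2,t): 0.01·log₂(0.3367) = -0.0157
Sum = 0.419 bits.

0.419 bits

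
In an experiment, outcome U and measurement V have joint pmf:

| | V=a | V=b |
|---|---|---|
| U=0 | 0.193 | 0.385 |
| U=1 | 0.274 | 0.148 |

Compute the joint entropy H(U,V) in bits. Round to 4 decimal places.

H(U,V) = −Σ p(x,y)·log₂ p(x,y) over all 4 cells.
  cell (0,a): −0.193·log₂0.193 = 0.45805
  cell (0,b): −0.385·log₂0.385 = 0.53017
  cell (1,a): −0.274·log₂0.274 = 0.51176
  cell (1,b): −0.148·log₂0.148 = 0.40794
Sum = 1.9079 bits.

1.9079 bits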